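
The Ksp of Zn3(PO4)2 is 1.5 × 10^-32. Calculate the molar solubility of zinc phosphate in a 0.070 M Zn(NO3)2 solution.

s ≈ 3.3e-15 M

Zn3(PO4)2(s) <=> 3 Zn^2+(aq) + 2 PO4^3-(aq)
Ksp = [Zn^2+]^3[PO4^3-]^2
If s mol/L dissolves here, [Zn^2+] = 0.070 + 3s ≈ 0.070, [PO4^3-] = 2s (since Zn^2+ from Zn(NO3)2 dominates).
Ksp ≈ (0.070)^3 × (2s)^2
s = 3.3 x 10^-15 M
Check: 3s = 9.9 × 10^-15 ≪ 0.070, so the approximation is valid.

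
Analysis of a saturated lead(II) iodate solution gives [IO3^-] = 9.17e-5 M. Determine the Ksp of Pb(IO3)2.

Ksp ≈ 3.86 × 10^-13

Pb(IO3)2(s) ⇌ Pb^2+ + 2 IO3^-
Stoichiometry gives [Pb^2+] = (1/2)[IO3^-] = 4.585 x 10^-5 M.
Ksp = [Pb^2+][IO3^-]^2
Ksp = 4.585 × 10^-5 × (9.17 × 10^-5)^2 = 3.86 × 10^-13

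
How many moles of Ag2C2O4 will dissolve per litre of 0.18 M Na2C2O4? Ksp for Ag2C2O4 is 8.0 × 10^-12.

3.3 × 10^-6 M

Ag2C2O4(s) ⇌ 2 Ag^+ + C2O4^2-
Ksp = [Ag^+]^2[C2O4^2-]
Let s = moles of Ag2C2O4 that dissolve per litre. [Ag^+] = 2s, [C2O4^2-] = 0.18 + s ≈ 0.18 (Ksp is small, so little additional dissolves).
Ksp ≈ (2s)^2 × 0.18
s = 3.3 x 10^-6 M
Check: s = 3.3 x 10^-6 ≪ 0.18, so the approximation is valid.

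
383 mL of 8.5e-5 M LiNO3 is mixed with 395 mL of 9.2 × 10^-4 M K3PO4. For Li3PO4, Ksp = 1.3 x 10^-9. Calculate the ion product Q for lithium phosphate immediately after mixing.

Total volume = 383 + 395 = 778 mL.
[Li^+] = 8.5 × 10^-5 × (383/778) = 4.18 x 10^-5 M
[PO4^3-] = 9.2 × 10^-4 × (395/778) = 4.67 × 10^-4 M
Li3PO4(s) ⇌ 3 Li^+ + PO4^3-, so Q = [Li^+]^3[PO4^3-]
Q = (4.18 × 10^-5)^3(4.67 x 10^-4) = 3.4 × 10^-17
Q < Ksp, so no precipitate of Li3PO4 forms.

Q = 3.4 × 10^-17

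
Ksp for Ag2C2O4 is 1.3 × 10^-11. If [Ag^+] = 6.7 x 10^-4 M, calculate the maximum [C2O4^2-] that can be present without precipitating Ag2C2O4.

Ag2C2O4(s) ⇌ 2 Ag^+ + C2O4^2-
Ksp = [Ag^+]^2[C2O4^2-]
Precipitation begins when Q = Ksp. With [Ag^+] = 6.7 x 10^-4 M:
1.3 × 10^-11 = (6.7 x 10^-4)^2 × [C2O4^2-]
[C2O4^2-] = (1.3 × 10^-11 / 4.49 x 10^-7) = 2.9 × 10^-5 M

[C2O4^2-] ≈ 2.9e-5 M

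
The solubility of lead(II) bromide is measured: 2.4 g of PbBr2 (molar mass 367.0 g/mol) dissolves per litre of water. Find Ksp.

Molar solubility s = (2.4 g/L) / (367.0 g/mol) = 6.54 × 10^-3 M.
PbBr2(s) ⇌ Pb^2+ + 2 Br^-
Let s = molar solubility. Then [Pb^2+] = s and [Br^-] = 2s.
Ksp = [Pb^2+][Br^-]^2
So Ksp = s × (2s)^2 = 4s^3
With s = 6.54 × 10^-3: Ksp = 1.1 × 10^-6

Ksp ≈ 1.1 × 10^-6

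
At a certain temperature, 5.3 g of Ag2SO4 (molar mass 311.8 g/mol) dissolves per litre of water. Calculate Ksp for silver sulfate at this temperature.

Molar solubility s = (5.3 g/L) / (311.8 g/mol) = 1.70 x 10^-2 M.
Ag2SO4(s) ⇌ 2 Ag^+ + SO4^2-
If s mol/L of Ag2SO4 dissolves, [Ag^+] = 2s and [SO4^2-] = s.
Ksp = [Ag^+]^2[SO4^2-]
So Ksp = (2s)^2 × s = 4s^3
Ksp = 4 × (1.70 × 10^-2)^3 = 2.0 × 10^-5

Ksp ≈ 2.0 x 10^-5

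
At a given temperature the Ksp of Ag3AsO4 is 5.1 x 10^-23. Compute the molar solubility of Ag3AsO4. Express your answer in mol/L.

s = 1.2 × 10^-6 M

Ag3AsO4(s) <=> 3 Ag^+ + AsO4^3-
Ksp = [Ag^+]^3[AsO4^3-]
For each mole of Ag3AsO4 that dissolves: [Ag^+] = 3s, [AsO4^3-] = s.
So Ksp = (3s)^3 × s = 27s^4
s = (5.1 x 10^-23 / 27)^(1/4) = 1.2 × 10^-6 M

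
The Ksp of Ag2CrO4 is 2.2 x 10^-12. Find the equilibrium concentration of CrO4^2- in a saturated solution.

[CrO4^2-] = 8.2 x 10^-5 M

Ag2CrO4(s) ⇌ 2 Ag^+ + CrO4^2-
Ksp = [Ag^+]^2[CrO4^2-]
Let s = molar solubility. Then [Ag^+] = 2s and [CrO4^2-] = s.
Ksp = (2s)^2s = 4s^3
s = (2.2 x 10^-12 / 4)^(1/3) = 8.19 x 10^-5 M
[CrO4^2-] = s = 8.2 x 10^-5 M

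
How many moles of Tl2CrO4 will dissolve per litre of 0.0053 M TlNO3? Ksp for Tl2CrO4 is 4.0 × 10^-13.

s = 1.4 x 10^-8 M

Tl2CrO4(s) ⇌ 2 Tl^+(aq) + CrO4^2-(aq)
Ksp = [Tl^+]^2[CrO4^2-]
If s mol/L dissolves here, [Tl^+] = 0.0053 + 2s ≈ 0.0053, [CrO4^2-] = s (since Tl^+ from TlNO3 dominates).
Ksp ≈ (0.0053)^2 × s
s = 1.4 x 10^-8 M
Check: 2s = 2.8 × 10^-8 ≪ 0.0053, so the approximation is valid.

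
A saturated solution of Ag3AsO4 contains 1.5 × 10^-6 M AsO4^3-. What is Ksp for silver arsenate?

1.4 × 10^-22

Ag3AsO4(s) ⇌ 3 Ag^+ + AsO4^3-
Stoichiometry gives [Ag^+] = (3/1)[AsO4^3-] = 4.50 × 10^-6 M.
Ksp = [Ag^+]^3[AsO4^3-]
Ksp = (4.50 x 10^-6)^3 × 1.5 x 10^-6 = 1.4 x 10^-22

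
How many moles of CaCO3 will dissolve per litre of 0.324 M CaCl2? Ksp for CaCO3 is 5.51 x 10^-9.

s = 1.70 × 10^-8 M

CaCO3(s) <=> Ca^2+(aq) + CO3^2-(aq)
Ksp = [Ca^2+][CO3^2-]
Let s = moles of CaCO3 that dissolve per litre. [Ca^2+] = 0.324 + s ≈ 0.324, [CO3^2-] = s (common-ion effect: Ca^2+ is already 0.324 M).
Ksp ≈ 0.324 × s
s = 1.70 x 10^-8 M
Check: s = 1.7 × 10^-8 ≪ 0.324, so the approximation is valid.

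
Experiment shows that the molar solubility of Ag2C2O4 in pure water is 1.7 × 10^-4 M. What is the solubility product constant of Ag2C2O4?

Ag2C2O4(s) ⇌ 2 Ag^+ + C2O4^2-
For each mole of Ag2C2O4 that dissolves: [Ag^+] = 2s, [C2O4^2-] = s.
Ksp = [Ag^+]^2[C2O4^2-]
Substituting: Ksp = (2s)^2s = 4s^3
Ksp = 4 × (1.7 x 10^-4)^3 = 2.0 × 10^-11

2.0 x 10^-11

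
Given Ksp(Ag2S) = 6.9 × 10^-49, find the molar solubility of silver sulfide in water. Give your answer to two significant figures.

Ag2S(s) ⇌ 2 Ag^+(aq) + S^2-(aq)
Ksp = [Ag^+]^2[S^2-]
If s mol/L of Ag2S dissolves, [Ag^+] = 2s and [S^2-] = s.
Substituting: Ksp = (2s)^2s = 4s^3
s^3 = 6.9 × 10^-49 / 4, so s = 5.6 × 10^-17 M

s = 5.6 x 10^-17 M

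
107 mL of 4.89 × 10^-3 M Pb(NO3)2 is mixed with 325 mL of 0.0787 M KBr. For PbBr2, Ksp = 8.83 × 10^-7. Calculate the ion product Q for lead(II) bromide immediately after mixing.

Total volume = 107 + 325 = 432 mL.
[Pb^2+] = 4.89 × 10^-3 × (107/432) = 1.211 × 10^-3 M
[Br^-] = 7.87 × 10^-2 × (325/432) = 5.921 x 10^-2 M
PbBr2(s) <=> Pb^2+(aq) + 2 Br^-(aq), so Q = [Pb^2+][Br^-]^2
Q = (1.211 × 10^-3)(5.921 x 10^-2)^2 = 4.25 × 10^-6
Q > Ksp, so PbBr2 will precipitate.

4.25 x 10^-6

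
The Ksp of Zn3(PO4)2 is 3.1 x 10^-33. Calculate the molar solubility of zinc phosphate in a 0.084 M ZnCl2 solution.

s = 1.1e-15 M

Zn3(PO4)2(s) <=> 3 Zn^2+ + 2 PO4^3-
Ksp = [Zn^2+]^3[PO4^3-]^2
Let s be the molar solubility in this solution. [Zn^2+] = 0.084 + 3s ≈ 0.084, [PO4^3-] = 2s (since Zn^2+ from ZnCl2 dominates).
Ksp ≈ (0.084)^3 × (2s)^2
s = 1.1 × 10^-15 M
Check: 3s = 3.4 x 10^-15 ≪ 0.084, so the approximation is valid.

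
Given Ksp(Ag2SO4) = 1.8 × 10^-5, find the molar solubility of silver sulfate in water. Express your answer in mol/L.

Ag2SO4(s) ⇌ 2 Ag^+(aq) + SO4^2-(aq)
Ksp = [Ag^+]^2[SO4^2-]
Let s = molar solubility. Then [Ag^+] = 2s and [SO4^2-] = s.
Ksp = (2s)^2s = 4s^3
s = (1.8 × 10^-5 / 4)^(1/3) = 1.7 × 10^-2 M

s = 1.7 x 10^-2 M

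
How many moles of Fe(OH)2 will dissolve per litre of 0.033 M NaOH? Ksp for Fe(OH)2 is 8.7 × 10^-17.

Fe(OH)2(s) <=> Fe^2+(aq) + 2 OH^-(aq)
Ksp = [Fe^2+][OH^-]^2
If s mol/L dissolves here, [Fe^2+] = s, [OH^-] = 0.033 + 2s ≈ 0.033 (Ksp is small, so little additional dissolves).
Ksp ≈ s × (0.033)^2
s = 8.0 × 10^-14 M
Check: 2s = 1.6 x 10^-13 ≪ 0.033, so the approximation is valid.

8.0 × 10^-14 M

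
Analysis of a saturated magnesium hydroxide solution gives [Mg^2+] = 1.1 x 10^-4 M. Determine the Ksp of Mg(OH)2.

Mg(OH)2(s) <=> Mg^2+ + 2 OH^-
Stoichiometry gives [OH^-] = (2/1)[Mg^2+] = 2.20 × 10^-4 M.
Ksp = [Mg^2+][OH^-]^2
Ksp = 1.1 × 10^-4 × (2.20 × 10^-4)^2 = 5.3 × 10^-12

Ksp ≈ 5.3e-12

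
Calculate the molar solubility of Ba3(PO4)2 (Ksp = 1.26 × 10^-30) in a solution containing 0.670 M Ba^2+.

Ba3(PO4)2(s) ⇌ 3 Ba^2+ + 2 PO4^3-
Ksp = [Ba^2+]^3[PO4^3-]^2
If s mol/L dissolves here, [Ba^2+] = 0.670 + 3s ≈ 0.670, [PO4^3-] = 2s (since the Ba^2+ already present dominates).
Ksp ≈ (0.670)^3 × (2s)^2
s = 1.02 × 10^-15 M
Check: 3s = 3.1 × 10^-15 ≪ 0.670, so the approximation is valid.

s = 1.02 x 10^-15 M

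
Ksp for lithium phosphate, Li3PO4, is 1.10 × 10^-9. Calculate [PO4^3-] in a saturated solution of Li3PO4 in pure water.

Li3PO4(s) ⇌ 3 Li^+(aq) + PO4^3-(aq)
Ksp = [Li^+]^3[PO4^3-]
If s mol/L of Li3PO4 dissolves, [Li^+] = 3s and [PO4^3-] = s.
So Ksp = (3s)^3 × s = 27s^4
s^4 = 1.10 × 10^-9 / 27, so s = 2.526 × 10^-3 M
[PO4^3-] = s = 2.53 × 10^-3 M

[PO4^3-] = 2.53 × 10^-3 M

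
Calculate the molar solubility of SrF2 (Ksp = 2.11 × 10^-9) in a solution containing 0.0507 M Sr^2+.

SrF2(s) ⇌ Sr^2+(aq) + 2 F^-(aq)
Ksp = [Sr^2+][F^-]^2
If s mol/L dissolves here, [Sr^2+] = 0.0507 + s ≈ 0.0507, [F^-] = 2s (since the Sr^2+ already present dominates).
Ksp ≈ 0.0507 × (2s)^2
s = 1.02 x 10^-4 M
Check: s = 1.0 × 10^-4 ≪ 0.0507, so the approximation is valid.

s = 1.02 × 10^-4 M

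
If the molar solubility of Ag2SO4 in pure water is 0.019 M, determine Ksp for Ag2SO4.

Ag2SO4(s) <=> 2 Ag^+(aq) + SO4^2-(aq)
For each mole of Ag2SO4 that dissolves: [Ag^+] = 2s, [SO4^2-] = s.
Ksp = [Ag^+]^2[SO4^2-]
Substituting: Ksp = (2s)^2s = 4s^3
With s = 1.9 × 10^-2: Ksp = 2.7 × 10^-5

2.7 x 10^-5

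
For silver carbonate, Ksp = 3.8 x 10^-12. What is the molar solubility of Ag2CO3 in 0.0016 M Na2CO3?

s ≈ 2.4e-5 M

Ag2CO3(s) ⇌ 2 Ag^+(aq) + CO3^2-(aq)
Ksp = [Ag^+]^2[CO3^2-]
Let s = moles of Ag2CO3 that dissolve per litre. [Ag^+] = 2s, [CO3^2-] = 0.0016 + s ≈ 0.0016 (since CO3^2- from Na2CO3 dominates).
Ksp ≈ (2s)^2 × 0.0016
s = 2.4 × 10^-5 M
Check: s = 2.4 × 10^-5 ≪ 0.0016, so the approximation is valid.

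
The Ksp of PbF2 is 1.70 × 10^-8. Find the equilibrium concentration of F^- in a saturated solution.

3.24e-3 M

PbF2(s) ⇌ Pb^2+(aq) + 2 F^-(aq)
Ksp = [Pb^2+][F^-]^2
Let s = molar solubility. Then [Pb^2+] = s and [F^-] = 2s.
So Ksp = s × (2s)^2 = 4s^3
s^3 = 1.70 × 10^-8 / 4, so s = 1.620 × 10^-3 M
[F^-] = 2s = 3.24 x 10^-3 M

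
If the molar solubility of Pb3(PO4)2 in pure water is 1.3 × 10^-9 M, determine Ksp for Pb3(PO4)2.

Pb3(PO4)2(s) ⇌ 3 Pb^2+(aq) + 2 PO4^3-(aq)
With molar solubility s: [Pb^2+] = 3s, [PO4^3-] = 2s.
Ksp = [Pb^2+]^3[PO4^3-]^2
Substituting: Ksp = (3s)^3(2s)^2 = 108s^5
With s = 1.3 × 10^-9: Ksp = 4.0 × 10^-43

Ksp = 4.0 x 10^-43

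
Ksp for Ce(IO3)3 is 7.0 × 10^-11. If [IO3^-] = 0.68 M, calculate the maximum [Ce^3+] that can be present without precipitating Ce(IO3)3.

[Ce^3+] = 2.2e-10 M

Ce(IO3)3(s) ⇌ Ce^3+ + 3 IO3^-
Ksp = [Ce^3+][IO3^-]^3
Precipitation begins when Q = Ksp. With [IO3^-] = 0.68 M:
7.0 × 10^-11 = (0.68)^3 × [Ce^3+]
[Ce^3+] = (7.0 × 10^-11 / 3.14 × 10^-1) = 2.2 x 10^-10 M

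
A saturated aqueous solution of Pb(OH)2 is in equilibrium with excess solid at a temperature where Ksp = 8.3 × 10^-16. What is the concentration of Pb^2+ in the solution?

5.9e-6 M

Pb(OH)2(s) <=> Pb^2+(aq) + 2 OH^-(aq)
Ksp = [Pb^2+][OH^-]^2
If s mol/L of Pb(OH)2 dissolves, [Pb^2+] = s and [OH^-] = 2s.
Ksp = s(2s)^2 = 4s^3
s = (8.3 × 10^-16 / 4)^(1/3) = 5.92 × 10^-6 M
[Pb^2+] = s = 5.9 × 10^-6 M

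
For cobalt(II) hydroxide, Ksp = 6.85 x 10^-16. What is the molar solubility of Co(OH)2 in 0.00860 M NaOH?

s ≈ 9.26 × 10^-12 M

Co(OH)2(s) ⇌ Co^2+ + 2 OH^-
Ksp = [Co^2+][OH^-]^2
If s mol/L dissolves here, [Co^2+] = s, [OH^-] = 0.00860 + 2s ≈ 0.00860 (common-ion effect: OH^- is already 0.00860 M).
Ksp ≈ s × (0.00860)^2
s = 9.26 × 10^-12 M
Check: 2s = 1.9 × 10^-11 ≪ 0.00860, so the approximation is valid.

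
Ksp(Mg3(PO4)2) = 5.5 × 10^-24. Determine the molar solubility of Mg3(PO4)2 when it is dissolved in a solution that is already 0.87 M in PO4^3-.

Mg3(PO4)2(s) ⇌ 3 Mg^2+(aq) + 2 PO4^3-(aq)
Ksp = [Mg^2+]^3[PO4^3-]^2
Let s be the molar solubility in this solution. [Mg^2+] = 3s, [PO4^3-] = 0.87 + 2s ≈ 0.87 (Ksp is small, so little additional dissolves).
Ksp ≈ (3s)^3 × (0.87)^2
s = 6.5 × 10^-9 M
Check: 2s = 1.3 × 10^-8 ≪ 0.87, so the approximation is valid.

s = 6.5 x 10^-9 M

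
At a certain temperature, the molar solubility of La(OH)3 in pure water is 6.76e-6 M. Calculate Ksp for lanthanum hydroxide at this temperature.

Ksp = 5.64 × 10^-20

La(OH)3(s) <=> La^3+(aq) + 3 OH^-(aq)
Let s = molar solubility. Then [La^3+] = s and [OH^-] = 3s.
Ksp = [La^3+][OH^-]^3
Substituting: Ksp = s(3s)^3 = 27s^4
Ksp = 27 × (6.76 x 10^-6)^4 = 5.64 × 10^-20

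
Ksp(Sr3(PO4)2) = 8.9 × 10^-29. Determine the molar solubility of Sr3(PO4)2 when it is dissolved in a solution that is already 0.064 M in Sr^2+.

Sr3(PO4)2(s) ⇌ 3 Sr^2+(aq) + 2 PO4^3-(aq)
Ksp = [Sr^2+]^3[PO4^3-]^2
If s mol/L dissolves here, [Sr^2+] = 0.064 + 3s ≈ 0.064, [PO4^3-] = 2s (Ksp is small, so little additional dissolves).
Ksp ≈ (0.064)^3 × (2s)^2
s = 2.9 × 10^-13 M
Check: 3s = 8.7 × 10^-13 ≪ 0.064, so the approximation is valid.

s ≈ 2.9e-13 M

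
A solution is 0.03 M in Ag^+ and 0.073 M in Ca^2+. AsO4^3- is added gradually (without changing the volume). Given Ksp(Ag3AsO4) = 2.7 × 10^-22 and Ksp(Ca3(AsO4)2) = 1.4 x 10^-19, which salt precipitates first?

Precipitation of each salt starts when its ion product equals its Ksp.
For Ag3AsO4: 2.7 × 10^-22 = (0.03)^3 × [AsO4^3-]  ⇒  [AsO4^3-] = 1.0 x 10^-17 M.
For Ca3(AsO4)2: 1.4 x 10^-19 = (0.073)^3 × [AsO4^3-]^2  ⇒  [AsO4^3-] = 1.9 x 10^-8 M.
The salt with the lower threshold [AsO4^3-] precipitates first: Ag3AsO4.

Ag3AsO4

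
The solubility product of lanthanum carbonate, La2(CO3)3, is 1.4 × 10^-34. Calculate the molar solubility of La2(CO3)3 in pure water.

s ≈ 6.6e-8 M

La2(CO3)3(s) ⇌ 2 La^3+ + 3 CO3^2-
Ksp = [La^3+]^2[CO3^2-]^3
For each mole of La2(CO3)3 that dissolves: [La^3+] = 2s, [CO3^2-] = 3s.
So Ksp = (2s)^2 × (3s)^3 = 108s^5
s = (1.4 × 10^-34 / 108)^(1/5) = 6.6 x 10^-8 M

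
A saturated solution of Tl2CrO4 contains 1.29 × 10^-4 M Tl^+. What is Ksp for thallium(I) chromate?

1.07e-12

Tl2CrO4(s) <=> 2 Tl^+ + CrO4^2-
Stoichiometry gives [CrO4^2-] = (1/2)[Tl^+] = 6.450 × 10^-5 M.
Ksp = [Tl^+]^2[CrO4^2-]
Ksp = (1.29 x 10^-4)^2 × 6.450 × 10^-5 = 1.07 × 10^-12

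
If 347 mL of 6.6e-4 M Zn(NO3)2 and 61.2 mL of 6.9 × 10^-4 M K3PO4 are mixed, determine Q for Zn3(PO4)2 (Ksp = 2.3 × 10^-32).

Total volume = 347 + 61.2 = 408.2 mL.
[Zn^2+] = 6.6 × 10^-4 × (347/408.2) = 5.61 × 10^-4 M
[PO4^3-] = 6.9 × 10^-4 × (61.2/408.2) = 1.03 x 10^-4 M
Zn3(PO4)2(s) <=> 3 Zn^2+(aq) + 2 PO4^3-(aq), so Q = [Zn^2+]^3[PO4^3-]^2
Q = (5.61 × 10^-4)^3(1.03 x 10^-4)^2 = 1.9 × 10^-18
Q > Ksp, so Zn3(PO4)2 will precipitate.

Q ≈ 1.9e-18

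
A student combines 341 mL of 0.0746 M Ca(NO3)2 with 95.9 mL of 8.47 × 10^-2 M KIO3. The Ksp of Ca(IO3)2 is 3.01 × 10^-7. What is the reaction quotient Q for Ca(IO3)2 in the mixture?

Total volume = 341 + 95.9 = 436.9 mL.
[Ca^2+] = 7.46 × 10^-2 × (341/436.9) = 5.823 × 10^-2 M
[IO3^-] = 8.47 x 10^-2 × (95.9/436.9) = 1.859 × 10^-2 M
Ca(IO3)2(s) ⇌ Ca^2+(aq) + 2 IO3^-(aq), so Q = [Ca^2+][IO3^-]^2
Q = (5.823 x 10^-2)(1.859 × 10^-2)^2 = 2.01 × 10^-5
Q > Ksp, so Ca(IO3)2 will precipitate.

Q ≈ 2.01e-5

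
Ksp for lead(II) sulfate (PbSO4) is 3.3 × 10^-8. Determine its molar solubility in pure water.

PbSO4(s) ⇌ Pb^2+ + SO4^2-
Ksp = [Pb^2+][SO4^2-]
If s mol/L of PbSO4 dissolves, [Pb^2+] = s and [SO4^2-] = s.
Ksp = (s)(s) = s^2
s = √(3.3 × 10^-8) = 1.8 x 10^-4 M

s = 1.8 × 10^-4 M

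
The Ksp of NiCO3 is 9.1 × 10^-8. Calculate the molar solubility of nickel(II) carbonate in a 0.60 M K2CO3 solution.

NiCO3(s) ⇌ Ni^2+ + CO3^2-
Ksp = [Ni^2+][CO3^2-]
If s mol/L dissolves here, [Ni^2+] = s, [CO3^2-] = 0.60 + s ≈ 0.60 (Ksp is small, so little additional dissolves).
Ksp ≈ s × 0.60
s = 1.5 x 10^-7 M
Check: s = 1.5 × 10^-7 ≪ 0.60, so the approximation is valid.

1.5 × 10^-7 M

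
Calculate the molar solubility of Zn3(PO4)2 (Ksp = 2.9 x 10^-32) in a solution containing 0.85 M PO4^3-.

1.1 × 10^-11 M

Zn3(PO4)2(s) ⇌ 3 Zn^2+(aq) + 2 PO4^3-(aq)
Ksp = [Zn^2+]^3[PO4^3-]^2
Let s = moles of Zn3(PO4)2 that dissolve per litre. [Zn^2+] = 3s, [PO4^3-] = 0.85 + 2s ≈ 0.85 (since the PO4^3- already present dominates).
Ksp ≈ (3s)^3 × (0.85)^2
s = 1.1 × 10^-11 M
Check: 2s = 2.3 × 10^-11 ≪ 0.85, so the approximation is valid.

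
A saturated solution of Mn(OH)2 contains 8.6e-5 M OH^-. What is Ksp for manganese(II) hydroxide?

Ksp ≈ 3.2 x 10^-13

Mn(OH)2(s) ⇌ Mn^2+ + 2 OH^-
Stoichiometry gives [Mn^2+] = (1/2)[OH^-] = 4.30 × 10^-5 M.
Ksp = [Mn^2+][OH^-]^2
Ksp = 4.30 x 10^-5 × (8.6 × 10^-5)^2 = 3.2 × 10^-13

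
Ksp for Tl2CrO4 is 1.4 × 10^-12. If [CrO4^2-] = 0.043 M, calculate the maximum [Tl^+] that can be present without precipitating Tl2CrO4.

Tl2CrO4(s) ⇌ 2 Tl^+ + CrO4^2-
Ksp = [Tl^+]^2[CrO4^2-]
Precipitation begins when Q = Ksp. With [CrO4^2-] = 0.043 M:
1.4 × 10^-12 = (0.043) × [Tl^+]^2
[Tl^+] = (1.4 × 10^-12 / 4.3 × 10^-2)^(1/2) = 5.7 x 10^-6 M

5.7 x 10^-6 M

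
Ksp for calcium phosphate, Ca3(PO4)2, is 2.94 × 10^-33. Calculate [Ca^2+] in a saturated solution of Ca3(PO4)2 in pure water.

Ca3(PO4)2(s) ⇌ 3 Ca^2+ + 2 PO4^3-
Ksp = [Ca^2+]^3[PO4^3-]^2
For each mole of Ca3(PO4)2 that dissolves: [Ca^2+] = 3s, [PO4^3-] = 2s.
Ksp = (3s)^3(2s)^2 = 108s^5
s^5 = 2.94 × 10^-33 / 108, so s = 1.222 × 10^-7 M
[Ca^2+] = 3s = 3.67 x 10^-7 M

[Ca^2+] ≈ 3.67e-7 M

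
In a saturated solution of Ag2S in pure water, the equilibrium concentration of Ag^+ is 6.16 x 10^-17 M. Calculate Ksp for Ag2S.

1.17 x 10^-49

Ag2S(s) ⇌ 2 Ag^+ + S^2-
Stoichiometry gives [S^2-] = (1/2)[Ag^+] = 3.080 × 10^-17 M.
Ksp = [Ag^+]^2[S^2-]
Ksp = (6.16 × 10^-17)^2 × 3.080 x 10^-17 = 1.17 × 10^-49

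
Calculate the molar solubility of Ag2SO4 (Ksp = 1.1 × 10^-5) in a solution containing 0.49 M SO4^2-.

Ag2SO4(s) ⇌ 2 Ag^+ + SO4^2-
Ksp = [Ag^+]^2[SO4^2-]
Let s = moles of Ag2SO4 that dissolve per litre. [Ag^+] = 2s, [SO4^2-] = 0.49 + s ≈ 0.49 (Ksp is small, so little additional dissolves).
Ksp ≈ (2s)^2 × 0.49
s = 2.4 x 10^-3 M
Check: s = 2.4 x 10^-3 ≪ 0.49, so the approximation is valid.

s ≈ 2.4 x 10^-3 M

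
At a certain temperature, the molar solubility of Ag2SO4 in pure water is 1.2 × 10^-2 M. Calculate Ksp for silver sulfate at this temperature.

Ksp = 6.9 x 10^-6

Ag2SO4(s) ⇌ 2 Ag^+ + SO4^2-
With molar solubility s: [Ag^+] = 2s, [SO4^2-] = s.
Ksp = [Ag^+]^2[SO4^2-]
So Ksp = (2s)^2 × s = 4s^3
With s = 1.2 × 10^-2: Ksp = 6.9 × 10^-6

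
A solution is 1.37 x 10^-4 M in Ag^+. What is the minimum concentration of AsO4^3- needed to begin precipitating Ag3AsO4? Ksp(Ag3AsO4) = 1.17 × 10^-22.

Ag3AsO4(s) ⇌ 3 Ag^+ + AsO4^3-
Ksp = [Ag^+]^3[AsO4^3-]
Precipitation begins when Q = Ksp. With [Ag^+] = 1.37 x 10^-4 M:
1.17 × 10^-22 = (1.37 x 10^-4)^3 × [AsO4^3-]
[AsO4^3-] = (1.17 × 10^-22 / 2.571 × 10^-12) = 4.55 x 10^-11 M

4.55e-11 M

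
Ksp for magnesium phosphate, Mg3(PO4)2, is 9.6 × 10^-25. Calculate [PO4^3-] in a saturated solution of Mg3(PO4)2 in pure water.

Mg3(PO4)2(s) ⇌ 3 Mg^2+ + 2 PO4^3-
Ksp = [Mg^2+]^3[PO4^3-]^2
If s mol/L of Mg3(PO4)2 dissolves, [Mg^2+] = 3s and [PO4^3-] = 2s.
So Ksp = (3s)^3 × (2s)^2 = 108s^5
s^5 = 9.6 × 10^-25 / 108, so s = 6.16 x 10^-6 M
[PO4^3-] = 2s = 1.2 × 10^-5 M

[PO4^3-] = 1.2 × 10^-5 M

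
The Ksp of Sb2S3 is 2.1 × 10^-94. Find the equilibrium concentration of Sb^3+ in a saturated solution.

1.4e-19 M

Sb2S3(s) ⇌ 2 Sb^3+ + 3 S^2-
Ksp = [Sb^3+]^2[S^2-]^3
If s mol/L of Sb2S3 dissolves, [Sb^3+] = 2s and [S^2-] = 3s.
Ksp = (2s)^2(3s)^3 = 108s^5
s^5 = 2.1 × 10^-94 / 108, so s = 7.21 × 10^-20 M
[Sb^3+] = 2s = 1.4 x 10^-19 M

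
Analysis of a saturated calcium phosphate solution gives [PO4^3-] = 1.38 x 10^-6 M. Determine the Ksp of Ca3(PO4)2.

Ksp = 1.69 x 10^-29

Ca3(PO4)2(s) ⇌ 3 Ca^2+(aq) + 2 PO4^3-(aq)
Stoichiometry gives [Ca^2+] = (3/2)[PO4^3-] = 2.070 x 10^-6 M.
Ksp = [Ca^2+]^3[PO4^3-]^2
Ksp = (2.070 × 10^-6)^3 × (1.38 x 10^-6)^2 = 1.69 x 10^-29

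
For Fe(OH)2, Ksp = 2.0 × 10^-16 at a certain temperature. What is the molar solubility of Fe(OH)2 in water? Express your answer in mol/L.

Fe(OH)2(s) ⇌ Fe^2+ + 2 OH^-
Ksp = [Fe^2+][OH^-]^2
With molar solubility s: [Fe^2+] = s, [OH^-] = 2s.
Substituting: Ksp = s(2s)^2 = 4s^3
s = (2.0 × 10^-16 / 4)^(1/3) = 3.7 × 10^-6 M

3.7e-6 M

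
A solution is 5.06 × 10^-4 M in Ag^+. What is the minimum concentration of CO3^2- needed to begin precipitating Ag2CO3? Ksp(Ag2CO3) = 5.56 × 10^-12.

2.17e-5 M

Ag2CO3(s) ⇌ 2 Ag^+(aq) + CO3^2-(aq)
Ksp = [Ag^+]^2[CO3^2-]
Precipitation begins when Q = Ksp. With [Ag^+] = 5.06 × 10^-4 M:
5.56 × 10^-12 = (5.06 × 10^-4)^2 × [CO3^2-]
[CO3^2-] = (5.56 × 10^-12 / 2.560 × 10^-7) = 2.17 × 10^-5 M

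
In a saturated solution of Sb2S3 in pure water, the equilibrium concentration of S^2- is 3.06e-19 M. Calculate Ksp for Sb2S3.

Sb2S3(s) ⇌ 2 Sb^3+ + 3 S^2-
Stoichiometry gives [Sb^3+] = (2/3)[S^2-] = 2.040 x 10^-19 M.
Ksp = [Sb^3+]^2[S^2-]^3
Ksp = (2.040 × 10^-19)^2 × (3.06 x 10^-19)^3 = 1.19 × 10^-93

Ksp ≈ 1.19 x 10^-93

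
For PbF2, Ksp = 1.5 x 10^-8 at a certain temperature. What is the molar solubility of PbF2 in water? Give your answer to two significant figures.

PbF2(s) ⇌ Pb^2+ + 2 F^-
Ksp = [Pb^2+][F^-]^2
If s mol/L of PbF2 dissolves, [Pb^2+] = s and [F^-] = 2s.
Substituting: Ksp = s(2s)^2 = 4s^3
Solving, s = (1.5 x 10^-8/4)^(1/3) = 1.6 × 10^-3 M

s = 1.6 × 10^-3 M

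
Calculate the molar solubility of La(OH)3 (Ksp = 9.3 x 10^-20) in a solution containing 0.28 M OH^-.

La(OH)3(s) ⇌ La^3+(aq) + 3 OH^-(aq)
Ksp = [La^3+][OH^-]^3
Let s = moles of La(OH)3 that dissolve per litre. [La^3+] = s, [OH^-] = 0.28 + 3s ≈ 0.28 (Ksp is small, so little additional dissolves).
Ksp ≈ s × (0.28)^3
s = 4.2 × 10^-18 M
Check: 3s = 1.3 × 10^-17 ≪ 0.28, so the approximation is valid.

s = 4.2 × 10^-18 M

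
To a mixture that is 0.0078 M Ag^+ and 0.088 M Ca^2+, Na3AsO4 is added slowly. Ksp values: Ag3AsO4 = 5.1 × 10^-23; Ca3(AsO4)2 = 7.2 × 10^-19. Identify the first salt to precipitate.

Precipitation of each salt starts when its ion product equals its Ksp.
For Ag3AsO4: 5.1 × 10^-23 = (0.0078)^3 × [AsO4^3-]  ⇒  [AsO4^3-] = 1.1 × 10^-16 M.
For Ca3(AsO4)2: 7.2 × 10^-19 = (0.088)^3 × [AsO4^3-]^2  ⇒  [AsO4^3-] = 3.3 x 10^-8 M.
The salt with the lower threshold [AsO4^3-] precipitates first: Ag3AsO4.

Ag3AsO4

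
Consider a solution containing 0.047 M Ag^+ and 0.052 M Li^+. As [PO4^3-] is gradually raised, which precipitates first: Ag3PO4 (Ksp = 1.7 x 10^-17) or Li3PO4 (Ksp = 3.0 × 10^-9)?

Ag3PO4

Precipitation of each salt starts when its ion product equals its Ksp.
For Ag3PO4: 1.7 x 10^-17 = (0.047)^3 × [PO4^3-]  ⇒  [PO4^3-] = 1.6 x 10^-13 M.
For Li3PO4: 3.0 × 10^-9 = (0.052)^3 × [PO4^3-]  ⇒  [PO4^3-] = 2.1 x 10^-5 M.
The salt with the lower threshold [PO4^3-] precipitates first: Ag3PO4.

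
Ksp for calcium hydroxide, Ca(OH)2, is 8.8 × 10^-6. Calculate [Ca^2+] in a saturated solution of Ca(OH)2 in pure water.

[Ca^2+] ≈ 1.3e-2 M

Ca(OH)2(s) ⇌ Ca^2+(aq) + 2 OH^-(aq)
Ksp = [Ca^2+][OH^-]^2
If s mol/L of Ca(OH)2 dissolves, [Ca^2+] = s and [OH^-] = 2s.
So Ksp = s × (2s)^2 = 4s^3
Solving, s = (8.8 × 10^-6/4)^(1/3) = 1.30 x 10^-2 M
[Ca^2+] = s = 1.3 x 10^-2 M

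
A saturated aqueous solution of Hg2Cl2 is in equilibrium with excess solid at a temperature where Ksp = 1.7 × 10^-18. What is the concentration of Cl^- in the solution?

Hg2Cl2(s) <=> Hg2^2+(aq) + 2 Cl^-(aq)
Ksp = [Hg2^2+][Cl^-]^2
For each mole of Hg2Cl2 that dissolves: [Hg2^2+] = s, [Cl^-] = 2s.
Substituting: Ksp = s(2s)^2 = 4s^3
s^3 = 1.7 × 10^-18 / 4, so s = 7.52 × 10^-7 M
[Cl^-] = 2s = 1.5 × 10^-6 M

1.5e-6 M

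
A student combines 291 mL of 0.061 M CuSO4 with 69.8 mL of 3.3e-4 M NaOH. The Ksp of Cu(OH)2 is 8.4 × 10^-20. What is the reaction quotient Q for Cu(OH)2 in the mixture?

Total volume = 291 + 69.8 = 360.8 mL.
[Cu^2+] = 6.1 × 10^-2 × (291/360.8) = 4.92 x 10^-2 M
[OH^-] = 3.3 × 10^-4 × (69.8/360.8) = 6.38 × 10^-5 M
Cu(OH)2(s) <=> Cu^2+ + 2 OH^-, so Q = [Cu^2+][OH^-]^2
Q = (4.92 x 10^-2)(6.38 x 10^-5)^2 = 2.0 × 10^-10
Q > Ksp, so Cu(OH)2 will precipitate.

Q = 2.0 × 10^-10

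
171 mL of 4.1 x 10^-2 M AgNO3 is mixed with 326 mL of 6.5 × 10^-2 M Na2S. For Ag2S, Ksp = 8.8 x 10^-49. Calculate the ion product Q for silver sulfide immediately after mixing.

Q = 8.5e-6

Total volume = 171 + 326 = 497 mL.
[Ag^+] = 4.1 × 10^-2 × (171/497) = 1.41 × 10^-2 M
[S^2-] = 6.5 × 10^-2 × (326/497) = 4.26 x 10^-2 M
Ag2S(s) <=> 2 Ag^+(aq) + S^2-(aq), so Q = [Ag^+]^2[S^2-]
Q = (1.41 × 10^-2)^2(4.26 × 10^-2) = 8.5 × 10^-6
Q > Ksp, so Ag2S will precipitate.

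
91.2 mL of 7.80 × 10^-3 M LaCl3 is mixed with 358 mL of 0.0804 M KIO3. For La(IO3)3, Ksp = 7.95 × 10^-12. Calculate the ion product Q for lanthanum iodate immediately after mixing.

Total volume = 91.2 + 358 = 449.2 mL.
[La^3+] = 7.80 × 10^-3 × (91.2/449.2) = 1.584 × 10^-3 M
[IO3^-] = 8.04 x 10^-2 × (358/449.2) = 6.408 x 10^-2 M
La(IO3)3(s) ⇌ La^3+ + 3 IO3^-, so Q = [La^3+][IO3^-]^3
Q = (1.584 × 10^-3)(6.408 × 10^-2)^3 = 4.17 x 10^-7
Q > Ksp, so La(IO3)3 will precipitate.

4.17 x 10^-7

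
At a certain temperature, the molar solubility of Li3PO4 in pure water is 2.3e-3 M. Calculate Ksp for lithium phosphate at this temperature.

Ksp ≈ 7.6 x 10^-10

Li3PO4(s) <=> 3 Li^+ + PO4^3-
If s mol/L of Li3PO4 dissolves, [Li^+] = 3s and [PO4^3-] = s.
Ksp = [Li^+]^3[PO4^3-]
Ksp = (3s)^3s = 27s^4
With s = 2.3 × 10^-3: Ksp = 7.6 × 10^-10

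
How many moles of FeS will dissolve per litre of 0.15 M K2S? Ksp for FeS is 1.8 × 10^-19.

FeS(s) ⇌ Fe^2+ + S^2-
Ksp = [Fe^2+][S^2-]
Let s be the molar solubility in this solution. [Fe^2+] = s, [S^2-] = 0.15 + s ≈ 0.15 (since S^2- from K2S dominates).
Ksp ≈ s × 0.15
s = 1.2 x 10^-18 M
Check: s = 1.2 × 10^-18 ≪ 0.15, so the approximation is valid.

s = 1.2 × 10^-18 M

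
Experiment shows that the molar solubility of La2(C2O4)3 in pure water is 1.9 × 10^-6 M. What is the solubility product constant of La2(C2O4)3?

La2(C2O4)3(s) ⇌ 2 La^3+ + 3 C2O4^2-
If s mol/L of La2(C2O4)3 dissolves, [La^3+] = 2s and [C2O4^2-] = 3s.
Ksp = [La^3+]^2[C2O4^2-]^3
So Ksp = (2s)^2 × (3s)^3 = 108s^5
Ksp = 108 × (1.9 × 10^-6)^5 = 2.7 × 10^-27

2.7e-27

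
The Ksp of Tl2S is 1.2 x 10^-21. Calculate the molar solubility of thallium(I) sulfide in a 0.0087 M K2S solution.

s ≈ 1.9e-10 M

Tl2S(s) ⇌ 2 Tl^+ + S^2-
Ksp = [Tl^+]^2[S^2-]
Let s be the molar solubility in this solution. [Tl^+] = 2s, [S^2-] = 0.0087 + s ≈ 0.0087 (since S^2- from K2S dominates).
Ksp ≈ (2s)^2 × 0.0087
s = 1.9 x 10^-10 M
Check: s = 1.9 x 10^-10 ≪ 0.0087, so the approximation is valid.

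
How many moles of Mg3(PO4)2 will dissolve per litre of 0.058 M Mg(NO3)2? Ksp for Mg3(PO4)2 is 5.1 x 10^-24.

Mg3(PO4)2(s) <=> 3 Mg^2+ + 2 PO4^3-
Ksp = [Mg^2+]^3[PO4^3-]^2
If s mol/L dissolves here, [Mg^2+] = 0.058 + 3s ≈ 0.058, [PO4^3-] = 2s (common-ion effect: Mg^2+ is already 0.058 M).
Ksp ≈ (0.058)^3 × (2s)^2
s = 8.1 × 10^-11 M
Check: 3s = 2.4 × 10^-10 ≪ 0.058, so the approximation is valid.

8.1e-11 M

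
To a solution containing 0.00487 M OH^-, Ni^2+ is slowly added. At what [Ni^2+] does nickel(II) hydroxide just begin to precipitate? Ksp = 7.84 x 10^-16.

Ni(OH)2(s) ⇌ Ni^2+(aq) + 2 OH^-(aq)
Ksp = [Ni^2+][OH^-]^2
Precipitation begins when Q = Ksp. With [OH^-] = 0.00487 M:
7.84 x 10^-16 = (0.00487)^2 × [Ni^2+]
[Ni^2+] = (7.84 x 10^-16 / 2.372 x 10^-5) = 3.31 x 10^-11 M

3.31 × 10^-11 M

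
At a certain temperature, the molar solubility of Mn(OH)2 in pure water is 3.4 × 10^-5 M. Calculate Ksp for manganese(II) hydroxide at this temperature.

Ksp = 1.6 × 10^-13

Mn(OH)2(s) <=> Mn^2+ + 2 OH^-
Let s = molar solubility. Then [Mn^2+] = s and [OH^-] = 2s.
Ksp = [Mn^2+][OH^-]^2
So Ksp = s × (2s)^2 = 4s^3
With s = 3.4 x 10^-5: Ksp = 1.6 × 10^-13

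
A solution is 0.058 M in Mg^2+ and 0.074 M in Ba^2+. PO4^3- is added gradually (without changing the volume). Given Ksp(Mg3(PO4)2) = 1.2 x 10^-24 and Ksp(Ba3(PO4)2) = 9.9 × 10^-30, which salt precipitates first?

Each salt begins to precipitate when Q = Ksp, i.e. when [PO4^3-] reaches its threshold.
For Mg3(PO4)2: 1.2 x 10^-24 = (0.058)^3 × [PO4^3-]^2  ⇒  [PO4^3-] = 7.8 × 10^-11 M.
For Ba3(PO4)2: 9.9 × 10^-30 = (0.074)^3 × [PO4^3-]^2  ⇒  [PO4^3-] = 1.6 × 10^-13 M.
The salt with the lower threshold [PO4^3-] precipitates first: Ba3(PO4)2.

Ba3(PO4)2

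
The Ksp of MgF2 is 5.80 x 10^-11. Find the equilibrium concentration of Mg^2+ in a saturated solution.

MgF2(s) ⇌ Mg^2+ + 2 F^-
Ksp = [Mg^2+][F^-]^2
Let s = molar solubility. Then [Mg^2+] = s and [F^-] = 2s.
So Ksp = s × (2s)^2 = 4s^3
s^3 = 5.80 x 10^-11 / 4, so s = 2.438 × 10^-4 M
[Mg^2+] = s = 2.44 × 10^-4 M

[Mg^2+] ≈ 2.44 x 10^-4 M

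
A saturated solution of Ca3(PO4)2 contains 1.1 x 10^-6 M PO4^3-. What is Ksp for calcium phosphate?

Ca3(PO4)2(s) ⇌ 3 Ca^2+(aq) + 2 PO4^3-(aq)
Stoichiometry gives [Ca^2+] = (3/2)[PO4^3-] = 1.65 x 10^-6 M.
Ksp = [Ca^2+]^3[PO4^3-]^2
Ksp = (1.65 × 10^-6)^3 × (1.1 x 10^-6)^2 = 5.4 × 10^-30

Ksp ≈ 5.4 x 10^-30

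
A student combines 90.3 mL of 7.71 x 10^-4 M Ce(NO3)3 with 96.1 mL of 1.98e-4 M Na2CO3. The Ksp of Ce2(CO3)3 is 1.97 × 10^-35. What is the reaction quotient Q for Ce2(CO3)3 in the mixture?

Q ≈ 1.48e-19

Total volume = 90.3 + 96.1 = 186.4 mL.
[Ce^3+] = 7.71 × 10^-4 × (90.3/186.4) = 3.735 x 10^-4 M
[CO3^2-] = 1.98 × 10^-4 × (96.1/186.4) = 1.021 × 10^-4 M
Ce2(CO3)3(s) <=> 2 Ce^3+ + 3 CO3^2-, so Q = [Ce^3+]^2[CO3^2-]^3
Q = (3.735 × 10^-4)^2(1.021 x 10^-4)^3 = 1.48 × 10^-19
Q > Ksp, so Ce2(CO3)3 will precipitate.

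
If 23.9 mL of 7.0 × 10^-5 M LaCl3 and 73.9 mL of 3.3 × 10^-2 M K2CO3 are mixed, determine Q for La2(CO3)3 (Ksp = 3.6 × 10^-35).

4.5 × 10^-15

Total volume = 23.9 + 73.9 = 97.8 mL.
[La^3+] = 7.0 × 10^-5 × (23.9/97.8) = 1.71 × 10^-5 M
[CO3^2-] = 3.3 × 10^-2 × (73.9/97.8) = 2.49 x 10^-2 M
La2(CO3)3(s) ⇌ 2 La^3+(aq) + 3 CO3^2-(aq), so Q = [La^3+]^2[CO3^2-]^3
Q = (1.71 × 10^-5)^2(2.49 × 10^-2)^3 = 4.5 × 10^-15
Q > Ksp, so La2(CO3)3 will precipitate.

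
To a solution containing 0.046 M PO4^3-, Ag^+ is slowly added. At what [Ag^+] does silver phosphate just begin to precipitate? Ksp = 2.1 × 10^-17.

[Ag^+] = 7.7 × 10^-6 M

Ag3PO4(s) <=> 3 Ag^+ + PO4^3-
Ksp = [Ag^+]^3[PO4^3-]
Precipitation begins when Q = Ksp. With [PO4^3-] = 0.046 M:
2.1 × 10^-17 = (0.046) × [Ag^+]^3
[Ag^+] = (2.1 × 10^-17 / 4.6 × 10^-2)^(1/3) = 7.7 × 10^-6 M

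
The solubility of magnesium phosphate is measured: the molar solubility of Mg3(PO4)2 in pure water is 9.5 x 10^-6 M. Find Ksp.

Mg3(PO4)2(s) ⇌ 3 Mg^2+ + 2 PO4^3-
If s mol/L of Mg3(PO4)2 dissolves, [Mg^2+] = 3s and [PO4^3-] = 2s.
Ksp = [Mg^2+]^3[PO4^3-]^2
Ksp = (3s)^3(2s)^2 = 108s^5
Ksp = 108 × (9.5 × 10^-6)^5 = 8.4 × 10^-24

Ksp ≈ 8.4 x 10^-24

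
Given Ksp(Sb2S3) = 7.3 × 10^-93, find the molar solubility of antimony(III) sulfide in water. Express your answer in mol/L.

Sb2S3(s) ⇌ 2 Sb^3+ + 3 S^2-
Ksp = [Sb^3+]^2[S^2-]^3
For each mole of Sb2S3 that dissolves: [Sb^3+] = 2s, [S^2-] = 3s.
Ksp = (2s)^2(3s)^3 = 108s^5
s^5 = 7.3 × 10^-93 / 108, so s = 1.5 × 10^-19 M

s ≈ 1.5 x 10^-19 M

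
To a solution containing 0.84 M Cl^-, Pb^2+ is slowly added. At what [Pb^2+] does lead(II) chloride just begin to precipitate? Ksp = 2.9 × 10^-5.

PbCl2(s) ⇌ Pb^2+ + 2 Cl^-
Ksp = [Pb^2+][Cl^-]^2
Precipitation begins when Q = Ksp. With [Cl^-] = 0.84 M:
2.9 × 10^-5 = (0.84)^2 × [Pb^2+]
[Pb^2+] = (2.9 × 10^-5 / 7.06 x 10^-1) = 4.1 × 10^-5 M

[Pb^2+] ≈ 4.1 × 10^-5 M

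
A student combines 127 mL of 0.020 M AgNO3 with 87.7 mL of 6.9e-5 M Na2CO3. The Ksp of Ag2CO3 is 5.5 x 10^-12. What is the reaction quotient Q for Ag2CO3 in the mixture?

Total volume = 127 + 87.7 = 214.7 mL.
[Ag^+] = 2.0 x 10^-2 × (127/214.7) = 1.18 × 10^-2 M
[CO3^2-] = 6.9 × 10^-5 × (87.7/214.7) = 2.82 x 10^-5 M
Ag2CO3(s) ⇌ 2 Ag^+(aq) + CO3^2-(aq), so Q = [Ag^+]^2[CO3^2-]
Q = (1.18 × 10^-2)^2(2.82 x 10^-5) = 3.9 × 10^-9
Q > Ksp, so Ag2CO3 will precipitate.

Q = 3.9e-9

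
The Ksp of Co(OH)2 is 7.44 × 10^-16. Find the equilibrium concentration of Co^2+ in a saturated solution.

Co(OH)2(s) <=> Co^2+ + 2 OH^-
Ksp = [Co^2+][OH^-]^2
With molar solubility s: [Co^2+] = s, [OH^-] = 2s.
Substituting: Ksp = s(2s)^2 = 4s^3
s = (7.44 × 10^-16 / 4)^(1/3) = 5.708 x 10^-6 M
[Co^2+] = s = 5.71 × 10^-6 M

[Co^2+] = 5.71 x 10^-6 M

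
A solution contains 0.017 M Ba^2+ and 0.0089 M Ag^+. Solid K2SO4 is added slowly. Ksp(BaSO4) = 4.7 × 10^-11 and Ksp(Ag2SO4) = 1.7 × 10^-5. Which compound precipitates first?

BaSO4

Each salt begins to precipitate when Q = Ksp, i.e. when [SO4^2-] reaches its threshold.
For BaSO4: 4.7 × 10^-11 = 0.017 × [SO4^2-]  ⇒  [SO4^2-] = 2.8 × 10^-9 M.
For Ag2SO4: 1.7 × 10^-5 = (0.0089)^2 × [SO4^2-]  ⇒  [SO4^2-] = 2.1 × 10^-1 M.
The salt with the lower threshold [SO4^2-] precipitates first: BaSO4.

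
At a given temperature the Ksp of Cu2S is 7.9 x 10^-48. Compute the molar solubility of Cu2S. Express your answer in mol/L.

Cu2S(s) <=> 2 Cu^+ + S^2-
Ksp = [Cu^+]^2[S^2-]
For each mole of Cu2S that dissolves: [Cu^+] = 2s, [S^2-] = s.
Substituting: Ksp = (2s)^2s = 4s^3
Solving, s = (7.9 x 10^-48/4)^(1/3) = 1.3 × 10^-16 M

s = 1.3 × 10^-16 M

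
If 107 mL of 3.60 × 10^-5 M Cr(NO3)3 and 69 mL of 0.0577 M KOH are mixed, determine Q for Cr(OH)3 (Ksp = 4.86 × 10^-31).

2.53e-10

Total volume = 107 + 69 = 176 mL.
[Cr^3+] = 3.60 × 10^-5 × (107/176) = 2.189 × 10^-5 M
[OH^-] = 5.77 x 10^-2 × (69/176) = 2.262 x 10^-2 M
Cr(OH)3(s) ⇌ Cr^3+ + 3 OH^-, so Q = [Cr^3+][OH^-]^3
Q = (2.189 × 10^-5)(2.262 × 10^-2)^3 = 2.53 x 10^-10
Q > Ksp, so Cr(OH)3 will precipitate.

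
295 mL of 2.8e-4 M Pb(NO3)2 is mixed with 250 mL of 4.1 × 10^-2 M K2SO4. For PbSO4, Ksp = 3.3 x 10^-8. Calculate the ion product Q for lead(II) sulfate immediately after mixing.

Total volume = 295 + 250 = 545 mL.
[Pb^2+] = 2.8 × 10^-4 × (295/545) = 1.52 × 10^-4 M
[SO4^2-] = 4.1 x 10^-2 × (250/545) = 1.88 x 10^-2 M
PbSO4(s) <=> Pb^2+(aq) + SO4^2-(aq), so Q = [Pb^2+][SO4^2-]
Q = (1.52 × 10^-4)(1.88 × 10^-2) = 2.9 x 10^-6
Q > Ksp, so PbSO4 will precipitate.

2.9 × 10^-6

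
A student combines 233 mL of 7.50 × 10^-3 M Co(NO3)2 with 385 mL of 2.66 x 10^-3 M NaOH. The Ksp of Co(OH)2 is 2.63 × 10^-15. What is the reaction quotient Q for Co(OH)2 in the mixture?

Total volume = 233 + 385 = 618 mL.
[Co^2+] = 7.50 × 10^-3 × (233/618) = 2.828 × 10^-3 M
[OH^-] = 2.66 × 10^-3 × (385/618) = 1.657 × 10^-3 M
Co(OH)2(s) ⇌ Co^2+ + 2 OH^-, so Q = [Co^2+][OH^-]^2
Q = (2.828 × 10^-3)(1.657 × 10^-3)^2 = 7.76 x 10^-9
Q > Ksp, so Co(OH)2 will precipitate.

Q = 7.76 × 10^-9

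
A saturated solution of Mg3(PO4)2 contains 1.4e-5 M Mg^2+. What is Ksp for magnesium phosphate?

2.4e-25

Mg3(PO4)2(s) <=> 3 Mg^2+ + 2 PO4^3-
Stoichiometry gives [PO4^3-] = (2/3)[Mg^2+] = 9.33 × 10^-6 M.
Ksp = [Mg^2+]^3[PO4^3-]^2
Ksp = (1.4 x 10^-5)^3 × (9.33 × 10^-6)^2 = 2.4 × 10^-25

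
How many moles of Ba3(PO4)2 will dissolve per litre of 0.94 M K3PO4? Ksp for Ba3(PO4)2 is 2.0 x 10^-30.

Ba3(PO4)2(s) ⇌ 3 Ba^2+(aq) + 2 PO4^3-(aq)
Ksp = [Ba^2+]^3[PO4^3-]^2
Let s be the molar solubility in this solution. [Ba^2+] = 3s, [PO4^3-] = 0.94 + 2s ≈ 0.94 (since PO4^3- from K3PO4 dominates).
Ksp ≈ (3s)^3 × (0.94)^2
s = 4.4 x 10^-11 M
Check: 2s = 8.8 × 10^-11 ≪ 0.94, so the approximation is valid.

s = 4.4 × 10^-11 M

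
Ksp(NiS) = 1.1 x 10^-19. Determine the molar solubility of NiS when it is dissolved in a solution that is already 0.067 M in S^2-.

NiS(s) ⇌ Ni^2+ + S^2-
Ksp = [Ni^2+][S^2-]
If s mol/L dissolves here, [Ni^2+] = s, [S^2-] = 0.067 + s ≈ 0.067 (common-ion effect: S^2- is already 0.067 M).
Ksp ≈ s × 0.067
s = 1.6 × 10^-18 M
Check: s = 1.6 x 10^-18 ≪ 0.067, so the approximation is valid.

s = 1.6 × 10^-18 M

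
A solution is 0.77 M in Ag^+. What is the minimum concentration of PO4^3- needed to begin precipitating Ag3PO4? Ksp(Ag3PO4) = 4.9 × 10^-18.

Ag3PO4(s) ⇌ 3 Ag^+(aq) + PO4^3-(aq)
Ksp = [Ag^+]^3[PO4^3-]
Precipitation begins when Q = Ksp. With [Ag^+] = 0.77 M:
4.9 × 10^-18 = (0.77)^3 × [PO4^3-]
[PO4^3-] = (4.9 × 10^-18 / 4.57 x 10^-1) = 1.1 × 10^-17 M

[PO4^3-] = 1.1 × 10^-17 M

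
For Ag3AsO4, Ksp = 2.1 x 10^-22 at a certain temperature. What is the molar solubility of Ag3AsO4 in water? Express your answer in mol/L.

1.7 × 10^-6 M

Ag3AsO4(s) <=> 3 Ag^+ + AsO4^3-
Ksp = [Ag^+]^3[AsO4^3-]
With molar solubility s: [Ag^+] = 3s, [AsO4^3-] = s.
Substituting: Ksp = (3s)^3s = 27s^4
s^4 = 2.1 x 10^-22 / 27, so s = 1.7 × 10^-6 M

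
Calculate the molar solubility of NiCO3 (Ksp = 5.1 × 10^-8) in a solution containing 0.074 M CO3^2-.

s ≈ 6.9 x 10^-7 M

NiCO3(s) ⇌ Ni^2+(aq) + CO3^2-(aq)
Ksp = [Ni^2+][CO3^2-]
Let s = moles of NiCO3 that dissolve per litre. [Ni^2+] = s, [CO3^2-] = 0.074 + s ≈ 0.074 (since the CO3^2- already present dominates).
Ksp ≈ s × 0.074
s = 6.9 × 10^-7 M
Check: s = 6.9 x 10^-7 ≪ 0.074, so the approximation is valid.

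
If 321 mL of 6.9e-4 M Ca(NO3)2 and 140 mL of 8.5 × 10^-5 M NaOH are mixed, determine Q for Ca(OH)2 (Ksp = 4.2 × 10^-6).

Total volume = 321 + 140 = 461 mL.
[Ca^2+] = 6.9 x 10^-4 × (321/461) = 4.80 x 10^-4 M
[OH^-] = 8.5 × 10^-5 × (140/461) = 2.58 x 10^-5 M
Ca(OH)2(s) ⇌ Ca^2+ + 2 OH^-, so Q = [Ca^2+][OH^-]^2
Q = (4.80 × 10^-4)(2.58 × 10^-5)^2 = 3.2 × 10^-13
Q < Ksp, so no precipitate of Ca(OH)2 forms.

Q ≈ 3.2 x 10^-13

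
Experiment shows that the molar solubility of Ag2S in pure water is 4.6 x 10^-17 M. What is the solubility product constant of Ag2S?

Ag2S(s) ⇌ 2 Ag^+(aq) + S^2-(aq)
If s mol/L of Ag2S dissolves, [Ag^+] = 2s and [S^2-] = s.
Ksp = [Ag^+]^2[S^2-]
Ksp = (2s)^2s = 4s^3
With s = 4.6 × 10^-17: Ksp = 3.9 × 10^-49

Ksp ≈ 3.9e-49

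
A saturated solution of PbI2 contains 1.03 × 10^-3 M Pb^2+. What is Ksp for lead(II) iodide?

PbI2(s) <=> Pb^2+(aq) + 2 I^-(aq)
Stoichiometry gives [I^-] = (2/1)[Pb^2+] = 2.060 × 10^-3 M.
Ksp = [Pb^2+][I^-]^2
Ksp = 1.03 × 10^-3 × (2.060 × 10^-3)^2 = 4.37 x 10^-9

Ksp = 4.37 × 10^-9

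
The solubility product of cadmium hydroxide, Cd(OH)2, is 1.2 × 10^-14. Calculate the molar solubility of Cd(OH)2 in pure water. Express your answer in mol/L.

1.4e-5 M

Cd(OH)2(s) ⇌ Cd^2+(aq) + 2 OH^-(aq)
Ksp = [Cd^2+][OH^-]^2
If s mol/L of Cd(OH)2 dissolves, [Cd^2+] = s and [OH^-] = 2s.
So Ksp = s × (2s)^2 = 4s^3
Solving, s = (1.2 × 10^-14/4)^(1/3) = 1.4 × 10^-5 M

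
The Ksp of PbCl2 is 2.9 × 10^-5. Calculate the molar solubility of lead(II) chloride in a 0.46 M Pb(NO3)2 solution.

4.0e-3 M

PbCl2(s) ⇌ Pb^2+ + 2 Cl^-
Ksp = [Pb^2+][Cl^-]^2
If s mol/L dissolves here, [Pb^2+] = 0.46 + s ≈ 0.46, [Cl^-] = 2s (common-ion effect: Pb^2+ is already 0.46 M).
Ksp ≈ 0.46 × (2s)^2
s = 4.0 × 10^-3 M
Check: s = 4.0 × 10^-3 ≪ 0.46, so the approximation is valid.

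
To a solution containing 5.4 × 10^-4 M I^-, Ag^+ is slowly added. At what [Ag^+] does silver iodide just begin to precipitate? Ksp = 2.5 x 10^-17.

[Ag^+] ≈ 4.6e-14 M

AgI(s) <=> Ag^+(aq) + I^-(aq)
Ksp = [Ag^+][I^-]
Precipitation begins when Q = Ksp. With [I^-] = 5.4 × 10^-4 M:
2.5 x 10^-17 = (5.4 × 10^-4) × [Ag^+]
[Ag^+] = (2.5 x 10^-17 / 5.4 × 10^-4) = 4.6 × 10^-14 M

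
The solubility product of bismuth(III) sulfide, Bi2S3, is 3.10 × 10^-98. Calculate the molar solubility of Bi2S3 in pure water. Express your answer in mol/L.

Bi2S3(s) ⇌ 2 Bi^3+(aq) + 3 S^2-(aq)
Ksp = [Bi^3+]^2[S^2-]^3
For each mole of Bi2S3 that dissolves: [Bi^3+] = 2s, [S^2-] = 3s.
Ksp = (2s)^2(3s)^3 = 108s^5
Solving, s = (3.10 × 10^-98/108)^(1/5) = 1.23 x 10^-20 M

1.23 x 10^-20 M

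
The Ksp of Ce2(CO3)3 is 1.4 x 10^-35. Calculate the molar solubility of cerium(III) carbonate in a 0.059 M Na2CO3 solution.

s ≈ 1.3 × 10^-16 M

Ce2(CO3)3(s) <=> 2 Ce^3+ + 3 CO3^2-
Ksp = [Ce^3+]^2[CO3^2-]^3
If s mol/L dissolves here, [Ce^3+] = 2s, [CO3^2-] = 0.059 + 3s ≈ 0.059 (Ksp is small, so little additional dissolves).
Ksp ≈ (2s)^2 × (0.059)^3
s = 1.3 x 10^-16 M
Check: 3s = 3.9 × 10^-16 ≪ 0.059, so the approximation is valid.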